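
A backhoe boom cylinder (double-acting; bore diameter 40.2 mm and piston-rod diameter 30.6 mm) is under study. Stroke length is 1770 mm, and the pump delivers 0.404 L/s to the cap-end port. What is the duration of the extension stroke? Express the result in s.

t ≈ 5.56 s

Cap-side area A_cap = π/4 × (40.2 mm)² = 1269 mm^2
Swept volume V = A × L; t = V / Q = A·L / Q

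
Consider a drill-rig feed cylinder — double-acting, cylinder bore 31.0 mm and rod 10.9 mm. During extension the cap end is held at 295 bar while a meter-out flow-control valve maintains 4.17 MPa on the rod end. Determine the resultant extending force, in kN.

Cap-side area A_cap = π/4 × (31.0 mm)² = 754.8 mm^2
Rod-side annular area A_ann = π/4 × (31.0² − 10.9²) = 661.5 mm^2
Net thrust = P_cap·A_cap − P_rod·A_ann = 22.27 kN − 2.758 kN

F ≈ 19.5 kN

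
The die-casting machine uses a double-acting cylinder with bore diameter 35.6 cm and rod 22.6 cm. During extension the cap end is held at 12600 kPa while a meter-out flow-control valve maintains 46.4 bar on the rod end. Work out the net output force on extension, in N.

Cap-side area A_cap = π/4 × (35.6 cm)² = 995.4 cm^2
Rod-side annular area A_ann = π/4 × (35.6² − 22.6²) = 594.2 cm^2
Net thrust = P_cap·A_cap − P_rod·A_ann = 1.254e6 N − 2.757e5 N

F ≈ 9.78e5 N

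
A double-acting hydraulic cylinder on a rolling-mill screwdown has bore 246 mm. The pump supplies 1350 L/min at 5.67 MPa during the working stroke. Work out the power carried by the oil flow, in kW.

W ≈ 128 kW

Hydraulic power = P × Q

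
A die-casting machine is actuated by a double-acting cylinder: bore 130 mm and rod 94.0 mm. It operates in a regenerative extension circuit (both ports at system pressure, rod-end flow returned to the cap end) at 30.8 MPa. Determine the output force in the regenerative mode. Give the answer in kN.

F ≈ 214 kN

With equal pressure on both faces, forces on the annular region cancel; the net push is pressure × rod cross-section.
Rod cross-section A_rod = π/4 × (94.0 mm)² = 6940 mm^2
F = P × A_rod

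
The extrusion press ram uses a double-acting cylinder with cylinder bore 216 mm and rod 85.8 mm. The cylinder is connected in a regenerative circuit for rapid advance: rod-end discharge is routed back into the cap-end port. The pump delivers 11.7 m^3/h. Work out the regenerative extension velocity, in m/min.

v ≈ 33.7 m/min

In regeneration the rod-end outflow joins the pump flow into the cap end, so the net volume the pump must supply per unit advance equals the rod cross-section area.
Rod cross-section A_rod = π/4 × (85.8 mm)² = 5782 mm^2
v = Q_pump / A_rod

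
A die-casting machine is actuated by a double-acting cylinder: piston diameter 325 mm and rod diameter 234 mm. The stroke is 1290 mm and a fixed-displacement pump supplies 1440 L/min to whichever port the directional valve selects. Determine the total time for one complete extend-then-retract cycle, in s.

t ≈ 6.61 s

Cap-side area A_cap = π/4 × (325 mm)² = 82960 mm^2
Rod-side annular area A_ann = π/4 × (325² − 234²) = 39950 mm^2
t_ext = A_cap·L/Q = 4.459 s
t_ret = A_ann·L/Q = 2.147 s
t_cycle = t_ext + t_ret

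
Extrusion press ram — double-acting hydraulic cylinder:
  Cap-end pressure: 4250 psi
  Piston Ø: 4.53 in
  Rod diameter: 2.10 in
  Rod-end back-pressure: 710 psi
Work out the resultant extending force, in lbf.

F ≈ 59500 lbf

Cap-side area A_cap = π/4 × (4.53 in)² = 16.12 in^2
Rod-side annular area A_ann = π/4 × (4.53² − 2.10²) = 12.65 in^2
Net thrust = P_cap·A_cap − P_rod·A_ann = 68500 lbf − 8984 lbf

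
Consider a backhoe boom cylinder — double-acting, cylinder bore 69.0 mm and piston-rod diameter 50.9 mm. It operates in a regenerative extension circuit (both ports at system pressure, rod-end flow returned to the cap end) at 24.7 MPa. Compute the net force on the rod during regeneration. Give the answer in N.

F ≈ 50300 N

With equal pressure on both faces, forces on the annular region cancel; the net push is pressure × rod cross-section.
Rod cross-section A_rod = π/4 × (50.9 mm)² = 2035 mm^2
F = P × A_rod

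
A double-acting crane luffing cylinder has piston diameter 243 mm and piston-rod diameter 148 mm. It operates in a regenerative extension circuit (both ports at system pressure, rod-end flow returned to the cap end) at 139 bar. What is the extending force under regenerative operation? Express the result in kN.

F ≈ 239 kN

With equal pressure on both faces, forces on the annular region cancel; the net push is pressure × rod cross-section.
Rod cross-section A_rod = π/4 × (148 mm)² = 17200 mm^2
F = P × A_rod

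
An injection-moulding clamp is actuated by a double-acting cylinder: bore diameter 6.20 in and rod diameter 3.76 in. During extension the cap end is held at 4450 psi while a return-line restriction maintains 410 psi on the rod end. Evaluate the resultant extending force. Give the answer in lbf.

F ≈ 1.27e5 lbf

Cap-side area A_cap = π/4 × (6.20 in)² = 30.19 in^2
Rod-side annular area A_ann = π/4 × (6.20² − 3.76²) = 19.09 in^2
Net thrust = P_cap·A_cap − P_rod·A_ann = 1.343e5 lbf − 7826 lbf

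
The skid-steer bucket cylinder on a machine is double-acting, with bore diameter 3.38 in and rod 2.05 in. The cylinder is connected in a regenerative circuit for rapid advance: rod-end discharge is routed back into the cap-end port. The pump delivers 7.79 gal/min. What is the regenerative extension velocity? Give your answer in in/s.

In regeneration the rod-end outflow joins the pump flow into the cap end, so the net volume the pump must supply per unit advance equals the rod cross-section area.
Rod cross-section A_rod = π/4 × (2.05 in)² = 3.301 in^2
v = Q_pump / A_rod

v ≈ 9.09 in/s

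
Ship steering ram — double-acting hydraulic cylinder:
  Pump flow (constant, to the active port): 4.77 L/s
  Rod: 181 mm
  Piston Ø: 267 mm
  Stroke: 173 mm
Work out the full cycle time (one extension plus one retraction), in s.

t ≈ 3.13 s

Cap-side area A_cap = π/4 × (267 mm)² = 55990 mm^2
Rod-side annular area A_ann = π/4 × (267² − 181²) = 30260 mm^2
t_ext = A_cap·L/Q = 2.031 s
t_ret = A_ann·L/Q = 1.097 s
t_cycle = t_ext + t_ret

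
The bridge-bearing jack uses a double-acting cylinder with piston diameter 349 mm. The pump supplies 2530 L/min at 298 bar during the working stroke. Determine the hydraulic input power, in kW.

Hydraulic power = P × Q

W ≈ 1260 kW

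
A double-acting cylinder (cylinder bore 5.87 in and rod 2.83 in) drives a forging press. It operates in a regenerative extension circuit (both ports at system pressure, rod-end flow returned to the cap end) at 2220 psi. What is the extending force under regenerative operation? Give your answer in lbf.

With equal pressure on both faces, forces on the annular region cancel; the net push is pressure × rod cross-section.
Rod cross-section A_rod = π/4 × (2.83 in)² = 6.290 in^2
F = P × A_rod

F ≈ 14000 lbf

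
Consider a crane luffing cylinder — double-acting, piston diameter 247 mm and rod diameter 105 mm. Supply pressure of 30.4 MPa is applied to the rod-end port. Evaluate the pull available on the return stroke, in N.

F ≈ 1.19e6 N

Rod-side annular area A_ann = π/4 × (247² − 105²) = 39260 mm^2
On retraction the pressure acts on the annular area (bore minus rod).
F = P × A_ann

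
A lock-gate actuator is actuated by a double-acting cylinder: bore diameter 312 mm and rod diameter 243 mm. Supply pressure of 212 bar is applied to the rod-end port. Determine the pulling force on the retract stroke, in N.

F ≈ 6.38e5 N

Rod-side annular area A_ann = π/4 × (312² − 243²) = 30080 mm^2
On retraction the pressure acts on the annular area (bore minus rod).
F = P × A_ann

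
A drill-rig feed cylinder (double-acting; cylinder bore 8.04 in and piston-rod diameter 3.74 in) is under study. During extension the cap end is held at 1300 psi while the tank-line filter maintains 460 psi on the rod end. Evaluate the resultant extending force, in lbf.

F ≈ 47700 lbf

Cap-side area A_cap = π/4 × (8.04 in)² = 50.77 in^2
Rod-side annular area A_ann = π/4 × (8.04² − 3.74²) = 39.78 in^2
Net thrust = P_cap·A_cap − P_rod·A_ann = 66000 lbf − 18300 lbf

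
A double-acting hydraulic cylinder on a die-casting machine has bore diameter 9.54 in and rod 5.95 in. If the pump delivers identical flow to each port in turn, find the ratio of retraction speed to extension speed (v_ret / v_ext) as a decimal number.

v_ret/v_ext ≈ 1.64

Cap-side area A_cap = π/4 × (9.54 in)² = 71.48 in^2
Rod-side annular area A_ann = π/4 × (9.54² − 5.95²) = 43.68 in^2
For equal Q, v ∝ 1/A, so v_ret/v_ext = A_cap/A_ann.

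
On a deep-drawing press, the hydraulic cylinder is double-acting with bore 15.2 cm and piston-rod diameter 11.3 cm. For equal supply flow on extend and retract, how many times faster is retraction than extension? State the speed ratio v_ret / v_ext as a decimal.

v_ret/v_ext ≈ 2.24

Cap-side area A_cap = π/4 × (15.2 cm)² = 181.5 cm^2
Rod-side annular area A_ann = π/4 × (15.2² − 11.3²) = 81.17 cm^2
For equal Q, v ∝ 1/A, so v_ret/v_ext = A_cap/A_ann.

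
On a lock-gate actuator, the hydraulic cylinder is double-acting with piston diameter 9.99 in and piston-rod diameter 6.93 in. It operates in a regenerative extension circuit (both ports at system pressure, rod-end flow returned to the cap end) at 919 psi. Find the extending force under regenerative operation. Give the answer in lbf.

With equal pressure on both faces, forces on the annular region cancel; the net push is pressure × rod cross-section.
Rod cross-section A_rod = π/4 × (6.93 in)² = 37.72 in^2
F = P × A_rod

F ≈ 34700 lbf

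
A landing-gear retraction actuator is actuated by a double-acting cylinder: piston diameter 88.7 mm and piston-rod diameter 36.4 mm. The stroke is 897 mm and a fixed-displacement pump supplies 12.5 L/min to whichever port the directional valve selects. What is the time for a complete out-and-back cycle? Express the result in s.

Cap-side area A_cap = π/4 × (88.7 mm)² = 6179 mm^2
Rod-side annular area A_ann = π/4 × (88.7² − 36.4²) = 5139 mm^2
t_ext = A_cap·L/Q = 26.61 s
t_ret = A_ann·L/Q = 22.12 s
t_cycle = t_ext + t_ret

t ≈ 48.7 s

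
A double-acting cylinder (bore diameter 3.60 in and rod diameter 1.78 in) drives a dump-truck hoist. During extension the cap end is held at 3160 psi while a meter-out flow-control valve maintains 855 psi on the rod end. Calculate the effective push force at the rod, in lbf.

Cap-side area A_cap = π/4 × (3.60 in)² = 10.18 in^2
Rod-side annular area A_ann = π/4 × (3.60² − 1.78²) = 7.690 in^2
Net thrust = P_cap·A_cap − P_rod·A_ann = 32160 lbf − 6575 lbf

F ≈ 25600 lbf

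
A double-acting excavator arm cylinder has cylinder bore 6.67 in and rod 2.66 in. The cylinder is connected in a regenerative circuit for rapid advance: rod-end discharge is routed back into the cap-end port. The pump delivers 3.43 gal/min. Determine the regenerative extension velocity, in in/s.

In regeneration the rod-end outflow joins the pump flow into the cap end, so the net volume the pump must supply per unit advance equals the rod cross-section area.
Rod cross-section A_rod = π/4 × (2.66 in)² = 5.557 in^2
v = Q_pump / A_rod

v ≈ 2.38 in/s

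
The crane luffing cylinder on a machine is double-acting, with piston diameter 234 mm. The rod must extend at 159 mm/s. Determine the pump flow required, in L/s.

Q ≈ 6.84 L/s

Cap-side area A_cap = π/4 × (234 mm)² = 43010 mm^2
Q = A × v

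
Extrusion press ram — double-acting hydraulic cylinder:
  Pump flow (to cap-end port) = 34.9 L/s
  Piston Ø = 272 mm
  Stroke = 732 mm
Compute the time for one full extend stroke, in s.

Cap-side area A_cap = π/4 × (272 mm)² = 58110 mm^2
Swept volume V = A × L; t = V / Q = A·L / Q

t ≈ 1.22 s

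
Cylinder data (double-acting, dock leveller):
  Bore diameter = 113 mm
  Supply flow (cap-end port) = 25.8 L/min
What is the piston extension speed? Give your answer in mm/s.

Cap-side area A_cap = π/4 × (113 mm)² = 10030 mm^2
v = Q / A

v ≈ 42.9 mm/s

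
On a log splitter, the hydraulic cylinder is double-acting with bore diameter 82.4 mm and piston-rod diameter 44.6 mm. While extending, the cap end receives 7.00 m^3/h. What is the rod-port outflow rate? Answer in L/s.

Cap-side area A_cap = π/4 × (82.4 mm)² = 5333 mm^2
Rod-side annular area A_ann = π/4 × (82.4² − 44.6²) = 3770 mm^2
Piston speed v = Q_in/A_cap; rod-end outflow Q_out = v × A_ann = Q_in × A_ann/A_cap.

Q_out ≈ 1.37 L/s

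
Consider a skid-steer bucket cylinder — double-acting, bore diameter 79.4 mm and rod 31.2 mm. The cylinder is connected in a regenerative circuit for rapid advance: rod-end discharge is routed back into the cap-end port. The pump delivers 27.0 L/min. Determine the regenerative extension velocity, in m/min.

In regeneration the rod-end outflow joins the pump flow into the cap end, so the net volume the pump must supply per unit advance equals the rod cross-section area.
Rod cross-section A_rod = π/4 × (31.2 mm)² = 764.5 mm^2
v = Q_pump / A_rod

v ≈ 35.3 m/min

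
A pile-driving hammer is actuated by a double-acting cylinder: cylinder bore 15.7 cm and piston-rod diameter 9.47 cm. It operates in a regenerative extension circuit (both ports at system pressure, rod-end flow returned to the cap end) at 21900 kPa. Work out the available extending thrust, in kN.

F ≈ 154 kN

With equal pressure on both faces, forces on the annular region cancel; the net push is pressure × rod cross-section.
Rod cross-section A_rod = π/4 × (9.47 cm)² = 70.44 cm^2
F = P × A_rod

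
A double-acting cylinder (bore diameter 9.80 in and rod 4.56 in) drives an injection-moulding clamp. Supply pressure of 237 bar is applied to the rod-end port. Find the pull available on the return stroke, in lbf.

Rod-side annular area A_ann = π/4 × (9.80² − 4.56²) = 59.10 in^2
On retraction the pressure acts on the annular area (bore minus rod).
F = P × A_ann

F ≈ 2.03e5 lbf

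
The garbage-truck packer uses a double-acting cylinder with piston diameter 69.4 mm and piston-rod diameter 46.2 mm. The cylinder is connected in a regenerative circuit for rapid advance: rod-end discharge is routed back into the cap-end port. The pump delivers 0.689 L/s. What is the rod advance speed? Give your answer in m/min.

v ≈ 24.7 m/min

In regeneration the rod-end outflow joins the pump flow into the cap end, so the net volume the pump must supply per unit advance equals the rod cross-section area.
Rod cross-section A_rod = π/4 × (46.2 mm)² = 1676 mm^2
v = Q_pump / A_rod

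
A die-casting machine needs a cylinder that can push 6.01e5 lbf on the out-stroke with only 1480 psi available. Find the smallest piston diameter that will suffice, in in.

Extension force acts on the full piston face: F = P × (π/4)D².
D = √(4F / (πP)) = √(4 × 6.01e5 lbf / (π × 1480 psi))

D ≈ 22.7 in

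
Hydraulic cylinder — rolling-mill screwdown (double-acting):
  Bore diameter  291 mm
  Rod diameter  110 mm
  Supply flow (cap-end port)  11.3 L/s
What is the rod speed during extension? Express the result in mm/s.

v ≈ 170 mm/s

Cap-side area A_cap = π/4 × (291 mm)² = 66510 mm^2
v = Q / A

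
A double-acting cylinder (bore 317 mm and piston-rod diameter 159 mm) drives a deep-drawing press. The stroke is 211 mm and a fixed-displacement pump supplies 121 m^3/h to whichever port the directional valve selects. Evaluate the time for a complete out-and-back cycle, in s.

t ≈ 0.866 s

Cap-side area A_cap = π/4 × (317 mm)² = 78920 mm^2
Rod-side annular area A_ann = π/4 × (317² − 159²) = 59070 mm^2
t_ext = A_cap·L/Q = 0.4955 s
t_ret = A_ann·L/Q = 0.3708 s
t_cycle = t_ext + t_ret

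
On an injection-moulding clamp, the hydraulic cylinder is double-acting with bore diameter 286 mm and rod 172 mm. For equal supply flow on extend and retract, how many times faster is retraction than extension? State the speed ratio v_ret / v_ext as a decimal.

Cap-side area A_cap = π/4 × (286 mm)² = 64240 mm^2
Rod-side annular area A_ann = π/4 × (286² − 172²) = 41010 mm^2
For equal Q, v ∝ 1/A, so v_ret/v_ext = A_cap/A_ann.

v_ret/v_ext ≈ 1.57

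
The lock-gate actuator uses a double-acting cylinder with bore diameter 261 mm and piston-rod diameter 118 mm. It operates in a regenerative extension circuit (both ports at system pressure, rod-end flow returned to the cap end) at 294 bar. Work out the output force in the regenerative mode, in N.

F ≈ 3.22e5 N

With equal pressure on both faces, forces on the annular region cancel; the net push is pressure × rod cross-section.
Rod cross-section A_rod = π/4 × (118 mm)² = 10940 mm^2
F = P × A_rod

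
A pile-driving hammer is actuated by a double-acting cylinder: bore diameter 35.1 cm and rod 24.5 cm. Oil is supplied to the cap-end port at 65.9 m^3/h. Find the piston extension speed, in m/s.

v ≈ 0.189 m/s

Cap-side area A_cap = π/4 × (35.1 cm)² = 967.6 cm^2
v = Q / A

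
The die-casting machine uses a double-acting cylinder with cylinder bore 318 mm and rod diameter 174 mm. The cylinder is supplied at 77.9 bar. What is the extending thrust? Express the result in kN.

Cap-side area A_cap = π/4 × (318 mm)² = 79420 mm^2
F = P × A_cap = 77.9 bar × A_cap

F ≈ 619 kN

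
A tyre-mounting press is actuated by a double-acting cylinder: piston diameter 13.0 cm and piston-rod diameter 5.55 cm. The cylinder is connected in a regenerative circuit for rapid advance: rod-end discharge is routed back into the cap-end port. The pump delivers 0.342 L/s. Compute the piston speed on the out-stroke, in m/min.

In regeneration the rod-end outflow joins the pump flow into the cap end, so the net volume the pump must supply per unit advance equals the rod cross-section area.
Rod cross-section A_rod = π/4 × (5.55 cm)² = 24.19 cm^2
v = Q_pump / A_rod

v ≈ 8.48 m/min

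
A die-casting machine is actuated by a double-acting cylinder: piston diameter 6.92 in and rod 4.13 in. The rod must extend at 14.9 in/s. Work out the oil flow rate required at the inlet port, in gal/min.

Cap-side area A_cap = π/4 × (6.92 in)² = 37.61 in^2
Q = A × v

Q ≈ 146 gal/min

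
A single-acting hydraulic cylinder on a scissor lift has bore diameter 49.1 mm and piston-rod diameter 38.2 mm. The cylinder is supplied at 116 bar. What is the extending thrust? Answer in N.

F ≈ 22000 N

Cap-side area A_cap = π/4 × (49.1 mm)² = 1893 mm^2
F = P × A_cap = 116 bar × A_cap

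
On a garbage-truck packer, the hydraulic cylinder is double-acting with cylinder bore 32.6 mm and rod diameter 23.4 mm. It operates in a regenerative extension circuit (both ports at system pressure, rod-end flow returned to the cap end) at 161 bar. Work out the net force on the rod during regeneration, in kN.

F ≈ 6.92 kN

With equal pressure on both faces, forces on the annular region cancel; the net push is pressure × rod cross-section.
Rod cross-section A_rod = π/4 × (23.4 mm)² = 430.1 mm^2
F = P × A_rod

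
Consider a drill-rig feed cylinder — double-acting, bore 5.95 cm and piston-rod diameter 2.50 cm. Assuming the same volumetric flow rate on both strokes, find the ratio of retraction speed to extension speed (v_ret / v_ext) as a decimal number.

v_ret/v_ext ≈ 1.21

Cap-side area A_cap = π/4 × (5.95 cm)² = 27.81 cm^2
Rod-side annular area A_ann = π/4 × (5.95² − 2.50²) = 22.90 cm^2
For equal Q, v ∝ 1/A, so v_ret/v_ext = A_cap/A_ann.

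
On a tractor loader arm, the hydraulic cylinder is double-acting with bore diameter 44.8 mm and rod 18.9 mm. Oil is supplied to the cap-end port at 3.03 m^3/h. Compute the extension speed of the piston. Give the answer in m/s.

Cap-side area A_cap = π/4 × (44.8 mm)² = 1576 mm^2
v = Q / A

v ≈ 0.534 m/s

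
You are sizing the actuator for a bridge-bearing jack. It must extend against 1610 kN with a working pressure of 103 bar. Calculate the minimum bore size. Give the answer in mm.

Extension force acts on the full piston face: F = P × (π/4)D².
D = √(4F / (πP)) = √(4 × 1610 kN / (π × 103 bar))

D ≈ 446 mm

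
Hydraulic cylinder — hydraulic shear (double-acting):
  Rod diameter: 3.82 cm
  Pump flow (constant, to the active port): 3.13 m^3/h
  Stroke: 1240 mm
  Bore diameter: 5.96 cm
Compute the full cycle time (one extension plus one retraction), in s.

t ≈ 6.32 s

Cap-side area A_cap = π/4 × (5.96 cm)² = 27.90 cm^2
Rod-side annular area A_ann = π/4 × (5.96² − 3.82²) = 16.44 cm^2
t_ext = A_cap·L/Q = 3.979 s
t_ret = A_ann·L/Q = 2.344 s
t_cycle = t_ext + t_ret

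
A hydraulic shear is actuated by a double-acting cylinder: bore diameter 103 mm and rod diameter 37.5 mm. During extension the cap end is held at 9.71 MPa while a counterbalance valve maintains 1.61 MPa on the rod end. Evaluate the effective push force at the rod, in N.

F ≈ 69300 N

Cap-side area A_cap = π/4 × (103 mm)² = 8332 mm^2
Rod-side annular area A_ann = π/4 × (103² − 37.5²) = 7228 mm^2
Net thrust = P_cap·A_cap − P_rod·A_ann = 80910 N − 11640 N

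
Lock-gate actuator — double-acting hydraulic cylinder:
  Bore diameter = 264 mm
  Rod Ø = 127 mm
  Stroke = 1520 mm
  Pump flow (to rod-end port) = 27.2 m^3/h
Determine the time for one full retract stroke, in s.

Rod-side annular area A_ann = π/4 × (264² − 127²) = 42070 mm^2
Swept volume V = A × L; t = V / Q = A·L / Q

t ≈ 8.46 s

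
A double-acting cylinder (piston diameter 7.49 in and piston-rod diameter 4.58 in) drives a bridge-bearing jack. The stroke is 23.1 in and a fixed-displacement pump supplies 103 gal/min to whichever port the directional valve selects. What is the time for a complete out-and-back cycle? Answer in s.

Cap-side area A_cap = π/4 × (7.49 in)² = 44.06 in^2
Rod-side annular area A_ann = π/4 × (7.49² − 4.58²) = 27.59 in^2
t_ext = A_cap·L/Q = 2.567 s
t_ret = A_ann·L/Q = 1.607 s
t_cycle = t_ext + t_ret

t ≈ 4.17 s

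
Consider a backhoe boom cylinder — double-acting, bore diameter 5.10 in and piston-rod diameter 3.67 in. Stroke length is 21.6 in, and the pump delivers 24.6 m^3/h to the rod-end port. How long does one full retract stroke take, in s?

t ≈ 0.510 s

Rod-side annular area A_ann = π/4 × (5.10² − 3.67²) = 9.850 in^2
Swept volume V = A × L; t = V / Q = A·L / Q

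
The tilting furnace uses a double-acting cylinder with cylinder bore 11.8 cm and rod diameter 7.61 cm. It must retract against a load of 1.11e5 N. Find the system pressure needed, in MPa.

Rod-side annular area A_ann = π/4 × (11.8² − 7.61²) = 63.87 cm^2
Retraction: pressure acts on the annular area.
P = F / A = 1.11e5 N / A

P ≈ 17.4 MPa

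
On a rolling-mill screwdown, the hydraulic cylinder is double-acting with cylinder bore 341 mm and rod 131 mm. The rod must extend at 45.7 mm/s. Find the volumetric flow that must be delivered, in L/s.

Cap-side area A_cap = π/4 × (341 mm)² = 91330 mm^2
Q = A × v

Q ≈ 4.17 L/s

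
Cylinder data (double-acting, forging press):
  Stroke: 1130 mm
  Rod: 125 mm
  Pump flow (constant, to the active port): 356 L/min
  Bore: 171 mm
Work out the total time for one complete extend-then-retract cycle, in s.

Cap-side area A_cap = π/4 × (171 mm)² = 22970 mm^2
Rod-side annular area A_ann = π/4 × (171² − 125²) = 10690 mm^2
t_ext = A_cap·L/Q = 4.374 s
t_ret = A_ann·L/Q = 2.037 s
t_cycle = t_ext + t_ret

t ≈ 6.41 s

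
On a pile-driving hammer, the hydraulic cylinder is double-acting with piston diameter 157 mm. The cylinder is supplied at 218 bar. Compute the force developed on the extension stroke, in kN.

F ≈ 422 kN

Cap-side area A_cap = π/4 × (157 mm)² = 19360 mm^2
F = P × A_cap = 218 bar × A_cap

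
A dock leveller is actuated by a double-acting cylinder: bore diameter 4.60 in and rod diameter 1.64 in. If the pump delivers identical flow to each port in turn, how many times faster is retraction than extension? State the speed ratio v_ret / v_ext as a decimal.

v_ret/v_ext ≈ 1.15

Cap-side area A_cap = π/4 × (4.60 in)² = 16.62 in^2
Rod-side annular area A_ann = π/4 × (4.60² − 1.64²) = 14.51 in^2
For equal Q, v ∝ 1/A, so v_ret/v_ext = A_cap/A_ann.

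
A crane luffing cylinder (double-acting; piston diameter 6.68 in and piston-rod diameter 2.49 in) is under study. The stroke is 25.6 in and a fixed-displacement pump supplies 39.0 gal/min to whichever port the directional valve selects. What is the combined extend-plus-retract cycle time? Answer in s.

t ≈ 11.1 s

Cap-side area A_cap = π/4 × (6.68 in)² = 35.05 in^2
Rod-side annular area A_ann = π/4 × (6.68² − 2.49²) = 30.18 in^2
t_ext = A_cap·L/Q = 5.975 s
t_ret = A_ann·L/Q = 5.145 s
t_cycle = t_ext + t_ret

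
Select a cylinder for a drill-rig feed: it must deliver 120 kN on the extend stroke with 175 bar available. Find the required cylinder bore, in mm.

Extension force acts on the full piston face: F = P × (π/4)D².
D = √(4F / (πP)) = √(4 × 120 kN / (π × 175 bar))

D ≈ 93.4 mm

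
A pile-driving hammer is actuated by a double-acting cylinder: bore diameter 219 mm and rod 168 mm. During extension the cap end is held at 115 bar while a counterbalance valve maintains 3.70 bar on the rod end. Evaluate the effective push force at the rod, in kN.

Cap-side area A_cap = π/4 × (219 mm)² = 37670 mm^2
Rod-side annular area A_ann = π/4 × (219² − 168²) = 15500 mm^2
Net thrust = P_cap·A_cap − P_rod·A_ann = 433.2 kN − 5.736 kN

F ≈ 427 kN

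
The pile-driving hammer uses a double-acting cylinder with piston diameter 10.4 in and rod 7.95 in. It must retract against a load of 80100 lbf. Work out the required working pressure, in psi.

P ≈ 2270 psi

Rod-side annular area A_ann = π/4 × (10.4² − 7.95²) = 35.31 in^2
Retraction: pressure acts on the annular area.
P = F / A = 80100 lbf / A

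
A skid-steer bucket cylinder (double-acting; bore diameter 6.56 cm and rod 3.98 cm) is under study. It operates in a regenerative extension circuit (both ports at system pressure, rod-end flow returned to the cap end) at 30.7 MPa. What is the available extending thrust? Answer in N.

With equal pressure on both faces, forces on the annular region cancel; the net push is pressure × rod cross-section.
Rod cross-section A_rod = π/4 × (3.98 cm)² = 12.44 cm^2
F = P × A_rod

F ≈ 38200 N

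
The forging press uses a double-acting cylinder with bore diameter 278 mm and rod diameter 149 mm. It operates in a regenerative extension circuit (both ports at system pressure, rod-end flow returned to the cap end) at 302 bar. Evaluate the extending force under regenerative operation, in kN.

With equal pressure on both faces, forces on the annular region cancel; the net push is pressure × rod cross-section.
Rod cross-section A_rod = π/4 × (149 mm)² = 17440 mm^2
F = P × A_rod

F ≈ 527 kN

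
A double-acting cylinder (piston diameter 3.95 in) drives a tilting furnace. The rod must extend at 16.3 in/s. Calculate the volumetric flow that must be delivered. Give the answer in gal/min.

Q ≈ 51.9 gal/min

Cap-side area A_cap = π/4 × (3.95 in)² = 12.25 in^2
Q = A × v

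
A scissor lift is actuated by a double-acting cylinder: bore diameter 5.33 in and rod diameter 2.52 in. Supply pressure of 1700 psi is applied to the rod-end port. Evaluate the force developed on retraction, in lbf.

F ≈ 29500 lbf

Rod-side annular area A_ann = π/4 × (5.33² − 2.52²) = 17.32 in^2
On retraction the pressure acts on the annular area (bore minus rod).
F = P × A_ann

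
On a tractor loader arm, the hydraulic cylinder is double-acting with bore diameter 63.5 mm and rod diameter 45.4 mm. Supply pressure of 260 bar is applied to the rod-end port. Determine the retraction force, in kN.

Rod-side annular area A_ann = π/4 × (63.5² − 45.4²) = 1548 mm^2
On retraction the pressure acts on the annular area (bore minus rod).
F = P × A_ann

F ≈ 40.3 kN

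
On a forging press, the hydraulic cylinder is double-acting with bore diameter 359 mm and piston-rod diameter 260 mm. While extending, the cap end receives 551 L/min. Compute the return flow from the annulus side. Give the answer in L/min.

Q_out ≈ 262 L/min

Cap-side area A_cap = π/4 × (359 mm)² = 1.012e5 mm^2
Rod-side annular area A_ann = π/4 × (359² − 260²) = 48130 mm^2
Piston speed v = Q_in/A_cap; rod-end outflow Q_out = v × A_ann = Q_in × A_ann/A_cap.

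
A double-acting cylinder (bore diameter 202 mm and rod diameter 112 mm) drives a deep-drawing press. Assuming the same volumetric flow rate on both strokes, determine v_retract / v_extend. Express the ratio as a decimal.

Cap-side area A_cap = π/4 × (202 mm)² = 32050 mm^2
Rod-side annular area A_ann = π/4 × (202² − 112²) = 22200 mm^2
For equal Q, v ∝ 1/A, so v_ret/v_ext = A_cap/A_ann.

v_ret/v_ext ≈ 1.44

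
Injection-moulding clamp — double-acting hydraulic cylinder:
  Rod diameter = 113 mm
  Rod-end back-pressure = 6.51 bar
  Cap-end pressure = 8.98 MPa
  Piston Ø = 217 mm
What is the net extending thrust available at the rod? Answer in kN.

Cap-side area A_cap = π/4 × (217 mm)² = 36980 mm^2
Rod-side annular area A_ann = π/4 × (217² − 113²) = 26950 mm^2
Net thrust = P_cap·A_cap − P_rod·A_ann = 332.1 kN − 17.55 kN

F ≈ 315 kN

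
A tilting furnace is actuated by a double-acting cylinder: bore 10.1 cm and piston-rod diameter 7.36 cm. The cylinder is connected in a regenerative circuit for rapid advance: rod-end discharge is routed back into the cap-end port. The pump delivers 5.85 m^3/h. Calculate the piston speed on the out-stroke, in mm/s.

In regeneration the rod-end outflow joins the pump flow into the cap end, so the net volume the pump must supply per unit advance equals the rod cross-section area.
Rod cross-section A_rod = π/4 × (7.36 cm)² = 42.54 cm^2
v = Q_pump / A_rod

v ≈ 382 mm/s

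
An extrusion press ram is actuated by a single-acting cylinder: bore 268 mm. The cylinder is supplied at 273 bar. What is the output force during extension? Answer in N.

Cap-side area A_cap = π/4 × (268 mm)² = 56410 mm^2
F = P × A_cap = 273 bar × A_cap

F ≈ 1.54e6 N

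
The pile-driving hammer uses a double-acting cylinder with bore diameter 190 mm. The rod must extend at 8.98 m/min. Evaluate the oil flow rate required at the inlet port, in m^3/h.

Q ≈ 15.3 m^3/h

Cap-side area A_cap = π/4 × (190 mm)² = 28350 mm^2
Q = A × v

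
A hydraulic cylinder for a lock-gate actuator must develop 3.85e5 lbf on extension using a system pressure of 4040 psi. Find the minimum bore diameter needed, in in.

D ≈ 11.0 in

Extension force acts on the full piston face: F = P × (π/4)D².
D = √(4F / (πP)) = √(4 × 3.85e5 lbf / (π × 4040 psi))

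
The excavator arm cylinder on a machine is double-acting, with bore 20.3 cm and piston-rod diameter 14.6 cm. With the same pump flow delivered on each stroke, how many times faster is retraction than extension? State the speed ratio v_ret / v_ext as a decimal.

Cap-side area A_cap = π/4 × (20.3 cm)² = 323.7 cm^2
Rod-side annular area A_ann = π/4 × (20.3² − 14.6²) = 156.2 cm^2
For equal Q, v ∝ 1/A, so v_ret/v_ext = A_cap/A_ann.

v_ret/v_ext ≈ 2.07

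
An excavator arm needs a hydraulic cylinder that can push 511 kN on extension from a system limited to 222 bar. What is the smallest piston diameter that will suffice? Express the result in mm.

Extension force acts on the full piston face: F = P × (π/4)D².
D = √(4F / (πP)) = √(4 × 511 kN / (π × 222 bar))

D ≈ 171 mm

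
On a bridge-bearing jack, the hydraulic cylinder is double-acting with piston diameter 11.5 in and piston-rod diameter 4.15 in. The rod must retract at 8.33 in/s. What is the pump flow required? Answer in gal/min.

Rod-side annular area A_ann = π/4 × (11.5² − 4.15²) = 90.34 in^2
Q = A × v

Q ≈ 195 gal/min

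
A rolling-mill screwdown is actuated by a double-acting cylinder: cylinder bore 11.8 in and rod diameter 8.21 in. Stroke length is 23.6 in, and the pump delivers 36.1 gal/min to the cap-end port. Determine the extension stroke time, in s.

t ≈ 18.6 s

Cap-side area A_cap = π/4 × (11.8 in)² = 109.4 in^2
Swept volume V = A × L; t = V / Q = A·L / Q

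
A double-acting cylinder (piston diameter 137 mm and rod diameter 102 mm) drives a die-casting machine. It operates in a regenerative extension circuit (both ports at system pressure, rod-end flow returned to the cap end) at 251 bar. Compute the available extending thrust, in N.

F ≈ 2.05e5 N

With equal pressure on both faces, forces on the annular region cancel; the net push is pressure × rod cross-section.
Rod cross-section A_rod = π/4 × (102 mm)² = 8171 mm^2
F = P × A_rod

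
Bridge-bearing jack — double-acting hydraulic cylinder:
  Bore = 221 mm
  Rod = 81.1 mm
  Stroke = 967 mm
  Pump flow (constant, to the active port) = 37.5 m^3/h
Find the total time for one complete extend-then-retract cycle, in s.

t ≈ 6.64 s

Cap-side area A_cap = π/4 × (221 mm)² = 38360 mm^2
Rod-side annular area A_ann = π/4 × (221² − 81.1²) = 33190 mm^2
t_ext = A_cap·L/Q = 3.561 s
t_ret = A_ann·L/Q = 3.081 s
t_cycle = t_ext + t_ret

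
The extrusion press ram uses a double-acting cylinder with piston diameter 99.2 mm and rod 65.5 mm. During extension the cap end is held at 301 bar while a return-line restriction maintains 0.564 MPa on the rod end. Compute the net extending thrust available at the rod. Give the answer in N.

Cap-side area A_cap = π/4 × (99.2 mm)² = 7729 mm^2
Rod-side annular area A_ann = π/4 × (99.2² − 65.5²) = 4359 mm^2
Net thrust = P_cap·A_cap − P_rod·A_ann = 2.326e5 N − 2459 N

F ≈ 2.30e5 N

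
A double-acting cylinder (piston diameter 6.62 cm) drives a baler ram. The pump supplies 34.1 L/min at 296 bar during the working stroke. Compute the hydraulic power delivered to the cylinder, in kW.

W ≈ 16.8 kW

Hydraulic power = P × Q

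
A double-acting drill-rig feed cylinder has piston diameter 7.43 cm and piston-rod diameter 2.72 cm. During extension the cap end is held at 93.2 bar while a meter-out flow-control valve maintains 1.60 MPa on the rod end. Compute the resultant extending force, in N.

F ≈ 34400 N

Cap-side area A_cap = π/4 × (7.43 cm)² = 43.36 cm^2
Rod-side annular area A_ann = π/4 × (7.43² − 2.72²) = 37.55 cm^2
Net thrust = P_cap·A_cap − P_rod·A_ann = 40410 N − 6008 N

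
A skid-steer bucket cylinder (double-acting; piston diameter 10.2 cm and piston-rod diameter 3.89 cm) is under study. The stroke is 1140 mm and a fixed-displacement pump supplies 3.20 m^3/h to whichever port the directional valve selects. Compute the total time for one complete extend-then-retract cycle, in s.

t ≈ 19.4 s

Cap-side area A_cap = π/4 × (10.2 cm)² = 81.71 cm^2
Rod-side annular area A_ann = π/4 × (10.2² − 3.89²) = 69.83 cm^2
t_ext = A_cap·L/Q = 10.48 s
t_ret = A_ann·L/Q = 8.955 s
t_cycle = t_ext + t_ret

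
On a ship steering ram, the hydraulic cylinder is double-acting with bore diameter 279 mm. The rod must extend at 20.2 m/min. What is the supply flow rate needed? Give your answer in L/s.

Q ≈ 20.6 L/s

Cap-side area A_cap = π/4 × (279 mm)² = 61140 mm^2
Q = A × v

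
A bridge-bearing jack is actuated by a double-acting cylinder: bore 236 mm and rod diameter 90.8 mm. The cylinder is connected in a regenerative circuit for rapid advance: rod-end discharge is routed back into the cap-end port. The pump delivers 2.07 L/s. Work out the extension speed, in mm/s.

v ≈ 320 mm/s

In regeneration the rod-end outflow joins the pump flow into the cap end, so the net volume the pump must supply per unit advance equals the rod cross-section area.
Rod cross-section A_rod = π/4 × (90.8 mm)² = 6475 mm^2
v = Q_pump / A_rod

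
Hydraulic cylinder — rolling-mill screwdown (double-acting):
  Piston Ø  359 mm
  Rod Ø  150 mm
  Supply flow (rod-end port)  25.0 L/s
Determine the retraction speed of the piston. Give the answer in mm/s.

Rod-side annular area A_ann = π/4 × (359² − 150²) = 83550 mm^2
Flow into the rod-end port fills the annular volume.
v = Q / A

v ≈ 299 mm/s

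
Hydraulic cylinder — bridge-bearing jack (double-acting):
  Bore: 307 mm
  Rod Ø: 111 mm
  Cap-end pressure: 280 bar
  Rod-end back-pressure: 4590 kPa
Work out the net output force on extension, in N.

F ≈ 1.78e6 N

Cap-side area A_cap = π/4 × (307 mm)² = 74020 mm^2
Rod-side annular area A_ann = π/4 × (307² − 111²) = 64350 mm^2
Net thrust = P_cap·A_cap − P_rod·A_ann = 2.073e6 N − 2.953e5 N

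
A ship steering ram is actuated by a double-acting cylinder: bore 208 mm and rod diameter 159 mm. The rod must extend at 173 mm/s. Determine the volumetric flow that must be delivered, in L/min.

Cap-side area A_cap = π/4 × (208 mm)² = 33980 mm^2
Q = A × v

Q ≈ 353 L/min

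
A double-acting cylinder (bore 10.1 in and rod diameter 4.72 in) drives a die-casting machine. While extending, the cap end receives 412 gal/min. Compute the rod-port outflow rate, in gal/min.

Q_out ≈ 322 gal/min

Cap-side area A_cap = π/4 × (10.1 in)² = 80.12 in^2
Rod-side annular area A_ann = π/4 × (10.1² − 4.72²) = 62.62 in^2
Piston speed v = Q_in/A_cap; rod-end outflow Q_out = v × A_ann = Q_in × A_ann/A_cap.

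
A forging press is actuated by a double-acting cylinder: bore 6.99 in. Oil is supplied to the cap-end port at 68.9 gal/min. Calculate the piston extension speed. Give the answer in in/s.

Cap-side area A_cap = π/4 × (6.99 in)² = 38.37 in^2
v = Q / A

v ≈ 6.91 in/s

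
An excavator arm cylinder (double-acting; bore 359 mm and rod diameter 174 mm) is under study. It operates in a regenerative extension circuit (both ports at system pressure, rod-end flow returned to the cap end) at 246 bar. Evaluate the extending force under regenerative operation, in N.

With equal pressure on both faces, forces on the annular region cancel; the net push is pressure × rod cross-section.
Rod cross-section A_rod = π/4 × (174 mm)² = 23780 mm^2
F = P × A_rod

F ≈ 5.85e5 N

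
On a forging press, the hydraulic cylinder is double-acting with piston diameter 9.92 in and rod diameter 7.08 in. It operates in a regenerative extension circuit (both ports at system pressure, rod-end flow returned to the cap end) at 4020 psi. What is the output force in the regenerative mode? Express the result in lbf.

With equal pressure on both faces, forces on the annular region cancel; the net push is pressure × rod cross-section.
Rod cross-section A_rod = π/4 × (7.08 in)² = 39.37 in^2
F = P × A_rod

F ≈ 1.58e5 lbf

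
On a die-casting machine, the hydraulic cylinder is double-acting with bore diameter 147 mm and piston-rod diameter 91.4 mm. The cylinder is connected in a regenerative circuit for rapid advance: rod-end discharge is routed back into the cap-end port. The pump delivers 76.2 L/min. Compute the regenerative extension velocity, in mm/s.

v ≈ 194 mm/s

In regeneration the rod-end outflow joins the pump flow into the cap end, so the net volume the pump must supply per unit advance equals the rod cross-section area.
Rod cross-section A_rod = π/4 × (91.4 mm)² = 6561 mm^2
v = Q_pump / A_rod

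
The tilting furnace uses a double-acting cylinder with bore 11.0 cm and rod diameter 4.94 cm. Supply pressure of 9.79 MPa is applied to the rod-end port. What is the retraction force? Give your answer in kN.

Rod-side annular area A_ann = π/4 × (11.0² − 4.94²) = 75.87 cm^2
On retraction the pressure acts on the annular area (bore minus rod).
F = P × A_ann

F ≈ 74.3 kN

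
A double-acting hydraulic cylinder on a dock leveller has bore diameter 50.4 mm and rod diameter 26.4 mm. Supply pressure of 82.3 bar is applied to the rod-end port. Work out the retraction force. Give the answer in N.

F ≈ 11900 N

Rod-side annular area A_ann = π/4 × (50.4² − 26.4²) = 1448 mm^2
On retraction the pressure acts on the annular area (bore minus rod).
F = P × A_ann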